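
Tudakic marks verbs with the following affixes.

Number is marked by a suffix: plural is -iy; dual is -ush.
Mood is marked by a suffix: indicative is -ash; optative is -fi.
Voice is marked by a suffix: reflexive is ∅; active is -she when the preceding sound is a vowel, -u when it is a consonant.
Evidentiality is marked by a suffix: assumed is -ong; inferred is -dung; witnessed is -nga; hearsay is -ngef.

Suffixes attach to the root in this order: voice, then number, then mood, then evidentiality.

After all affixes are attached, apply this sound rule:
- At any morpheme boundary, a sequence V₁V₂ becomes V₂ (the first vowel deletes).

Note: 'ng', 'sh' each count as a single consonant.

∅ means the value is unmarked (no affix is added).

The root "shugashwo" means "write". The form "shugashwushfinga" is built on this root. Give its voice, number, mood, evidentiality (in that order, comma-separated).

reflexive, dual, optative, witnessed

Segment: shugashwo-ush-fi-nga.
voice: ∅ → reflexive.
number: -ush → dual.
mood: -fi → optative.
evidentiality: -nga → witnessed.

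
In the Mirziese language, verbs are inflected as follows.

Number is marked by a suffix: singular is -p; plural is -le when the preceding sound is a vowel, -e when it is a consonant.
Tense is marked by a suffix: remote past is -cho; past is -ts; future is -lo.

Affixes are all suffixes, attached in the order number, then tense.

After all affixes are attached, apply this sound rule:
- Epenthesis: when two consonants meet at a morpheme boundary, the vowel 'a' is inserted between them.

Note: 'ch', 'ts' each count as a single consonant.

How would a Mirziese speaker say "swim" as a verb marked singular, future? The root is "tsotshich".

Attach number singular -p → tsotshichp.
Attach tense future -lo → tsotshichplo.
Apply epenthesis: tsotshichplo → tsotshichapalo.

tsotshichapalo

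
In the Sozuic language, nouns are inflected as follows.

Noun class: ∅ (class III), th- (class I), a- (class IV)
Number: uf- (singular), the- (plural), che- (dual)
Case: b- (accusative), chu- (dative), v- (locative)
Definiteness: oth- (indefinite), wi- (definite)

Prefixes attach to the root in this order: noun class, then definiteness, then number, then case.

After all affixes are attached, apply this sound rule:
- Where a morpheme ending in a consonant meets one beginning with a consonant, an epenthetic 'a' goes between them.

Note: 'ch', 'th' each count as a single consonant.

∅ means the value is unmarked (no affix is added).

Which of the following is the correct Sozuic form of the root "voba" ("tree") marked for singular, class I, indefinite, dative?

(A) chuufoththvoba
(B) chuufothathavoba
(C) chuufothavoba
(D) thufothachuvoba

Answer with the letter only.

Attach noun class class I th- → thvoba.
Attach definiteness indefinite oth- → oththvoba.
Attach number singular uf- → ufoththvoba.
Attach case dative chu- → chuufoththvoba.
Apply epenthesis: chuufoththvoba → chuufothathavoba.
So the correct form is chuufothathavoba, option (B).
(C) chuufothavoba is wrong: it uses class III instead of class I for noun class.
(D) thufothachuvoba is wrong: it has the affixes in the wrong order.
(A) chuufoththvoba is wrong: it fails to apply the sound rule(s).

B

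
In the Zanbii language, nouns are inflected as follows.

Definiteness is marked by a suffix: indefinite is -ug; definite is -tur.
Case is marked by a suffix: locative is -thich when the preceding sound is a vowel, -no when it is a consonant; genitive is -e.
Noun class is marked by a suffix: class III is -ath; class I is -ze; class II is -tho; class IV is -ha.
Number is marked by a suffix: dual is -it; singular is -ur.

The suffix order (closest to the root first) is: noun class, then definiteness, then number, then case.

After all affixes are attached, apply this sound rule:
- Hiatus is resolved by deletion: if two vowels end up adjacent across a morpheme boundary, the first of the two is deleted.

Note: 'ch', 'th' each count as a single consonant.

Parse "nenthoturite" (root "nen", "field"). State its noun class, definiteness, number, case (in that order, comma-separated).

Segment: nen-tho-tur-it-e.
noun class: -tho → class II.
definiteness: -tur → definite.
number: -it → dual.
case: -e → genitive.

class II, definite, dual, genitive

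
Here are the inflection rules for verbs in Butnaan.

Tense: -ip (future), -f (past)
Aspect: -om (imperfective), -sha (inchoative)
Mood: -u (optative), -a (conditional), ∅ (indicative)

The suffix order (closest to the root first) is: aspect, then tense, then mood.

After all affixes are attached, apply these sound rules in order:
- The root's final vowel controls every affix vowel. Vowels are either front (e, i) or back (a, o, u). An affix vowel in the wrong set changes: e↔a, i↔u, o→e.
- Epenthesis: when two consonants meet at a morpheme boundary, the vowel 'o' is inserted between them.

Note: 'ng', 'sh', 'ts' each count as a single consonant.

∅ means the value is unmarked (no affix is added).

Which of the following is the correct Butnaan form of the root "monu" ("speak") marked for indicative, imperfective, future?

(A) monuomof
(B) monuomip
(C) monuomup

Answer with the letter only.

Attach aspect imperfective -om → monuom.
Attach tense future -ip → monuomip.
mood = indicative: zero marking, form stays monuomip.
Apply vowel harmony: monuomip → monuomup.
Epenthesis: no change.
So the correct form is monuomup, option (C).
(B) monuomip is wrong: it fails to apply the sound rule(s).
(A) monuomof is wrong: it uses past instead of future for tense.

C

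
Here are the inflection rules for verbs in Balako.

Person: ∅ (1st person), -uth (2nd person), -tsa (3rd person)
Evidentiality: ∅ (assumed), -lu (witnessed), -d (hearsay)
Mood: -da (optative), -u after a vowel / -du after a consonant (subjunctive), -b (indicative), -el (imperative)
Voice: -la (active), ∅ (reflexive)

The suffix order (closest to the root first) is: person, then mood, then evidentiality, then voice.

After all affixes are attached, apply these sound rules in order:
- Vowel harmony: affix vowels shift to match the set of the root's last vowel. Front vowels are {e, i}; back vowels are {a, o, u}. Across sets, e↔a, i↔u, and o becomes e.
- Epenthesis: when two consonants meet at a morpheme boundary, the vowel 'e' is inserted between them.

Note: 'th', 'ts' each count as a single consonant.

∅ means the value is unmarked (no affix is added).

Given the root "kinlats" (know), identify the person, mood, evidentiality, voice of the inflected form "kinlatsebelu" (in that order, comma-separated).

Segment: kinlats-b-lu.
person: ∅ → 1st person.
mood: -b → indicative.
evidentiality: -lu → witnessed.
voice: ∅ → reflexive.

1st person, indicative, witnessed, reflexive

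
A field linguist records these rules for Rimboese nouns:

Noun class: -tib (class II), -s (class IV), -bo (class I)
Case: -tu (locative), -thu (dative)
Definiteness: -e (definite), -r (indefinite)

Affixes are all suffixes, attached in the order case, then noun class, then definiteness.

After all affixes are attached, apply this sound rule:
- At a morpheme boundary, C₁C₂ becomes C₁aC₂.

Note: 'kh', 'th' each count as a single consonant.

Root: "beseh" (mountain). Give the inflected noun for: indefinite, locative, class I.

Attach case locative -tu → besehtu.
Attach noun class class I -bo → besehtubo.
Attach definiteness indefinite -r → besehtubor.
Apply epenthesis: besehtubor → besehatubor.

besehatubor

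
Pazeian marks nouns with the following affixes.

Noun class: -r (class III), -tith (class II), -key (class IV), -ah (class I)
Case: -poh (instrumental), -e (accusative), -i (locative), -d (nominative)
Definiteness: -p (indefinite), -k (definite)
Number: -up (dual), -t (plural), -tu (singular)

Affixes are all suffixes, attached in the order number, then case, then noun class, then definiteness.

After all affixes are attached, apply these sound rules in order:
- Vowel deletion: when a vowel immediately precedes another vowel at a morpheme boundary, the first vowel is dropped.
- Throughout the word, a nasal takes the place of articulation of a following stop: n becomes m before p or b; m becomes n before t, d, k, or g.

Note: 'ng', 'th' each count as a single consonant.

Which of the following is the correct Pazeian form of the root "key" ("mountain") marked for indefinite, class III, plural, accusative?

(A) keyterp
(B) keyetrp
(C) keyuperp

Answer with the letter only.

Attach number plural -t → keyt.
Attach case accusative -e → keyte.
Attach noun class class III -r → keyter.
Attach definiteness indefinite -p → keyterp.
Vowel deletion: no change.
Nasal assimilation: no change.
So the correct form is keyterp, option (A).
(C) keyuperp is wrong: it uses dual instead of plural for number.
(B) keyetrp is wrong: it has the affixes in the wrong order.

A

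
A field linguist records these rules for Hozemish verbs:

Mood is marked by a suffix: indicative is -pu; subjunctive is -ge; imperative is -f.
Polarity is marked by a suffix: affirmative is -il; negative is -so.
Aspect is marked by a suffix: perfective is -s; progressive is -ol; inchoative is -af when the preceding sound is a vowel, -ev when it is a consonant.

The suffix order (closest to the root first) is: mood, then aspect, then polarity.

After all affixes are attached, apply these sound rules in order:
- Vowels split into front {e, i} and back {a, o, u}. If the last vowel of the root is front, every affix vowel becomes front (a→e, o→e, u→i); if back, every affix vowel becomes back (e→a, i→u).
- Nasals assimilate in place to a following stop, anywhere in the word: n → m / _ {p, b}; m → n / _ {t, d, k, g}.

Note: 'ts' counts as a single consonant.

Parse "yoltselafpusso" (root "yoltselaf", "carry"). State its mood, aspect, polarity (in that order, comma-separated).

Segment: yoltselaf-pu-s-so.
mood: -pu → indicative.
aspect: -s → perfective.
polarity: -so → negative.

indicative, perfective, negative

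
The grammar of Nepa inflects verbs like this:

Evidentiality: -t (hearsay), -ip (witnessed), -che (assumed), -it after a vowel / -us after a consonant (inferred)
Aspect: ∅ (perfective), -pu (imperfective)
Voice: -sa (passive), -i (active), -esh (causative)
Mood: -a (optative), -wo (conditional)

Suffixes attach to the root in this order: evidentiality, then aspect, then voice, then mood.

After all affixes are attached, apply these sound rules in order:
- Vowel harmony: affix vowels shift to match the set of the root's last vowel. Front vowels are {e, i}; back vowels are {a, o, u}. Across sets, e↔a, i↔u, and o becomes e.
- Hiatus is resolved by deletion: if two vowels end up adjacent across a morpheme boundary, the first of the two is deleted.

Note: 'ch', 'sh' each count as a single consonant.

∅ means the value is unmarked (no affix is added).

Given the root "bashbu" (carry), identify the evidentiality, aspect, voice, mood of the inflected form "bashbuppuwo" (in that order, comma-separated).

Segment: bashbu-ip-pu-i-wo.
evidentiality: -ip → witnessed.
aspect: -pu → imperfective.
voice: -i → active.
mood: -wo → conditional.

witnessed, imperfective, active, conditional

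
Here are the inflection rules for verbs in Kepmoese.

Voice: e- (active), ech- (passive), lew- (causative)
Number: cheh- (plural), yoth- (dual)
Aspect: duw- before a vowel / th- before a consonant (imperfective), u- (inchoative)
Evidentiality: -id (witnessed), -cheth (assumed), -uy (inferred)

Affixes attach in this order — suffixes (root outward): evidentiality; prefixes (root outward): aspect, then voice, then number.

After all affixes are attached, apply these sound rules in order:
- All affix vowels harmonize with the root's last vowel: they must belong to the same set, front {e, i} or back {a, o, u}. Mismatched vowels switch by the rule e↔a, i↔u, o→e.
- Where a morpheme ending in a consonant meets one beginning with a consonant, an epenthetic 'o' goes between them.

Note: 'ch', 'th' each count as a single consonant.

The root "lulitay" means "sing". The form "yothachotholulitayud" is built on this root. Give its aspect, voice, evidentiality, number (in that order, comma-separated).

Segment: yoth-ech-th-lulitay-id.
aspect: duw/th- → imperfective.
voice: ech- → passive.
evidentiality: -id → witnessed.
number: yoth- → dual.

imperfective, passive, witnessed, dual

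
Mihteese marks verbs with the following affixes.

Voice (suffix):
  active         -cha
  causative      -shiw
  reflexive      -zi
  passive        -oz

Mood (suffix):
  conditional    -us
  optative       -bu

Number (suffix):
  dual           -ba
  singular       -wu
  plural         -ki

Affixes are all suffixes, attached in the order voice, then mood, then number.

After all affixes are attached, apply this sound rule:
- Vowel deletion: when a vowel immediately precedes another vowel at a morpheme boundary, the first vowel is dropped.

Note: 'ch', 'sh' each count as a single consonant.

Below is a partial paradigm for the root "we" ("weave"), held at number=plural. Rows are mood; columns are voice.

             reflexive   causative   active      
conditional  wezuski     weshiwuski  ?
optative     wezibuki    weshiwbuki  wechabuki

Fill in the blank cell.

wechuski

Attach voice active -cha → wecha.
Attach mood conditional -us → wechaus.
Attach number plural -ki → wechauski.
Apply vowel deletion: wechauski → wechuski.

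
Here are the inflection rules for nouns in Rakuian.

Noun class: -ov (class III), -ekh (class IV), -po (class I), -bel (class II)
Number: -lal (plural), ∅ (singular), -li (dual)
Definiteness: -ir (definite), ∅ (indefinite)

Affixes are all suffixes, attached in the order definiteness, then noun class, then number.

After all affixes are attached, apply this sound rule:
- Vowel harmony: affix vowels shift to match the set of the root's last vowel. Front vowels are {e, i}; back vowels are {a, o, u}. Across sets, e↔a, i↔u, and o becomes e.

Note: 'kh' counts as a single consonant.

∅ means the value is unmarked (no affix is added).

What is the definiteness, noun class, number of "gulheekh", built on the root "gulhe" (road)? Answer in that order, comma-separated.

indefinite, class IV, singular

Segment: gulhe-ekh.
definiteness: ∅ → indefinite.
noun class: -ekh → class IV.
number: ∅ → singular.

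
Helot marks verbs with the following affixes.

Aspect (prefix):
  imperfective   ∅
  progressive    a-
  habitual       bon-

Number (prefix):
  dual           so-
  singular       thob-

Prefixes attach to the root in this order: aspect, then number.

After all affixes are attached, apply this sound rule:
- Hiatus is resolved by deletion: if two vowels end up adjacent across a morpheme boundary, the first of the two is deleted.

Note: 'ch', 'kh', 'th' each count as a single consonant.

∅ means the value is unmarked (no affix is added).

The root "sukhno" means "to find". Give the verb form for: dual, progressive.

sasukhno

Attach aspect progressive a- → asukhno.
Attach number dual so- → soasukhno.
Apply vowel deletion: soasukhno → sasukhno.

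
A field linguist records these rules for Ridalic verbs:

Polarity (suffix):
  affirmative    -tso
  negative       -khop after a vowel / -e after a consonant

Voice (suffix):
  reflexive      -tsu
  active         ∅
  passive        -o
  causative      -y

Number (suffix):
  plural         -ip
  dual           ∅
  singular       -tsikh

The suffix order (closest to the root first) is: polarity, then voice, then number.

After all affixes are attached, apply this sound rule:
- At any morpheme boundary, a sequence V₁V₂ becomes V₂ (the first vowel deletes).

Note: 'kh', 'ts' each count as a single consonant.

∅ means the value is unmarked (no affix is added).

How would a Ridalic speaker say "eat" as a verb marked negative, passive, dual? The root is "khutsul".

khutsulo

Attach polarity negative -e (after consonant 'l') → khutsule.
Attach voice passive -o → khutsuleo.
number = dual: zero marking, form stays khutsuleo.
Apply vowel deletion: khutsuleo → khutsulo.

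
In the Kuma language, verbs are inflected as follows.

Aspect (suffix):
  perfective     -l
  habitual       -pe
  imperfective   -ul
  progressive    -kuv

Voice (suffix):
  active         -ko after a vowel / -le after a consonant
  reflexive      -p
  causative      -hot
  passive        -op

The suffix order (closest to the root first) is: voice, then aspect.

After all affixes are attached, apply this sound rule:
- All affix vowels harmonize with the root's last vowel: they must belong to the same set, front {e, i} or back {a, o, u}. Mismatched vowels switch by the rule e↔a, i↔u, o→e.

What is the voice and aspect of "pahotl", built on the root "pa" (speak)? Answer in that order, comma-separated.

Segment: pa-hot-l.
voice: -hot → causative.
aspect: -l → perfective.

causative, perfective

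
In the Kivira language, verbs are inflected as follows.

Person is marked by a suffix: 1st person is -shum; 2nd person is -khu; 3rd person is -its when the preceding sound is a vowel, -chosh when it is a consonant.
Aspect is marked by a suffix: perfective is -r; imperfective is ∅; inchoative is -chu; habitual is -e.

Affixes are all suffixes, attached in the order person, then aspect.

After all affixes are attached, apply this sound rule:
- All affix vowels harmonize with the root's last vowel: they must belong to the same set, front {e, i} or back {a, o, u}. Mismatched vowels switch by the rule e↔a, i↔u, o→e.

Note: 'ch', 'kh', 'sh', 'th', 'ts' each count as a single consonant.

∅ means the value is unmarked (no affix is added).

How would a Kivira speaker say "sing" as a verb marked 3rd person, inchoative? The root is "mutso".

Attach person 3rd person -its (after vowel 'o') → mutsoits.
Attach aspect inchoative -chu → mutsoitschu.
Apply vowel harmony: mutsoitschu → mutsoutschu.

mutsoutschu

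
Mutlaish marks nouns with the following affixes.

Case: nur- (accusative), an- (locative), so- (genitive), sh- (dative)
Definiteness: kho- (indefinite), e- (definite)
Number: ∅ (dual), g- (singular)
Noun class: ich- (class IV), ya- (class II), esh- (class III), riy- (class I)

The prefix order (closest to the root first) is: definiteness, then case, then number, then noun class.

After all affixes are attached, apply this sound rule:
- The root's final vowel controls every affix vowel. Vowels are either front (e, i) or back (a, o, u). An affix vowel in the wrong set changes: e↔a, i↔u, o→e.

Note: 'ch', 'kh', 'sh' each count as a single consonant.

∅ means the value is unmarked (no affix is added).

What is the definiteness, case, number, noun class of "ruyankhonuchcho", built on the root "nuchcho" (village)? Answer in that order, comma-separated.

indefinite, locative, dual, class I

Segment: riy-an-kho-nuchcho.
definiteness: kho- → indefinite.
case: an- → locative.
number: ∅ → dual.
noun class: riy- → class I.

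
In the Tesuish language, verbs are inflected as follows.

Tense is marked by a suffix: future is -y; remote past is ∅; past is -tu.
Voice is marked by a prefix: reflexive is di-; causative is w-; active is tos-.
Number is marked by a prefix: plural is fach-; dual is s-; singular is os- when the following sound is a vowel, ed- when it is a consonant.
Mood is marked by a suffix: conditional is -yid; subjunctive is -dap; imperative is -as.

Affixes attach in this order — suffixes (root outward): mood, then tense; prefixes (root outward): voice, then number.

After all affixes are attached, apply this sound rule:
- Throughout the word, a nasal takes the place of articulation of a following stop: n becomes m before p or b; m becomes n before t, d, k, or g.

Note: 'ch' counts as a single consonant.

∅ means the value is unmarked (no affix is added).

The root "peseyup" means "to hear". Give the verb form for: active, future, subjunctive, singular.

Attach mood subjunctive -dap → peseyupdap.
Attach voice active tos- → tospeseyupdap.
Attach number singular ed- (before consonant 't') → edtospeseyupdap.
Attach tense future -y → edtospeseyupdapy.
Nasal assimilation: no change.

edtospeseyupdapy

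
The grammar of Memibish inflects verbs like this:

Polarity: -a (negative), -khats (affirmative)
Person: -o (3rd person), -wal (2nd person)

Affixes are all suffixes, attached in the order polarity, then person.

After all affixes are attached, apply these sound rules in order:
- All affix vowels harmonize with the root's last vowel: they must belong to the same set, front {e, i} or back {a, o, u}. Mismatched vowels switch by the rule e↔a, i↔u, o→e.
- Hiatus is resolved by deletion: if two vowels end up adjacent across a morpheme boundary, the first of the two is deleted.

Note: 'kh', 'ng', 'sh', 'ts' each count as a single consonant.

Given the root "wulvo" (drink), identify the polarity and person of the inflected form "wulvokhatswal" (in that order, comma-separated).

Segment: wulvo-khats-wal.
polarity: -khats → affirmative.
person: -wal → 2nd person.

affirmative, 2nd person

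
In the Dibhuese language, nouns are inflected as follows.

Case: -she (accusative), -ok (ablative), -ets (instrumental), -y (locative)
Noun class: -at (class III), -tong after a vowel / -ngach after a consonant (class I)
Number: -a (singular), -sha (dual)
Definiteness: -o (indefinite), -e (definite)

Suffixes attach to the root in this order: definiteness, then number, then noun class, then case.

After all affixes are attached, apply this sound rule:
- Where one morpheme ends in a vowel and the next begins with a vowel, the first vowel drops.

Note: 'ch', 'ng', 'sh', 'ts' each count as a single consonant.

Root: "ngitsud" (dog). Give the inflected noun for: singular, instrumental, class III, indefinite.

ngitsudatets

Attach definiteness indefinite -o → ngitsudo.
Attach number singular -a → ngitsudoa.
Attach noun class class III -at → ngitsudoaat.
Attach case instrumental -ets → ngitsudoaatets.
Apply vowel deletion: ngitsudoaatets → ngitsudatets.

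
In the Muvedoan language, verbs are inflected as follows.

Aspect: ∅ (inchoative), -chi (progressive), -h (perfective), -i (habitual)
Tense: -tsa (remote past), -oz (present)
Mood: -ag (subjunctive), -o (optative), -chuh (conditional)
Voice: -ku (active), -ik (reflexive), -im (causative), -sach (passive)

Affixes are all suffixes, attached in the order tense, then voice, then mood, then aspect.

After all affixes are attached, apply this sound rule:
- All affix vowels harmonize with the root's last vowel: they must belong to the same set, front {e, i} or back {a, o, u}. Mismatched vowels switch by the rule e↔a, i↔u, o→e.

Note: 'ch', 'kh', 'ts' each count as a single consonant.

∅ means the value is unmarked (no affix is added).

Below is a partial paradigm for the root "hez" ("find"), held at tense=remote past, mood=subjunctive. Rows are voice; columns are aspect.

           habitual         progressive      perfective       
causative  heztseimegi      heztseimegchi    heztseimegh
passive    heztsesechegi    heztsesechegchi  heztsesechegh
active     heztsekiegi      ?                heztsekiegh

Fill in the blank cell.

heztsekiegchi

Attach tense remote past -tsa → heztsa.
Attach voice active -ku → heztsaku.
Attach mood subjunctive -ag → heztsakuag.
Attach aspect progressive -chi → heztsakuagchi.
Apply vowel harmony: heztsakuagchi → heztsekiegchi.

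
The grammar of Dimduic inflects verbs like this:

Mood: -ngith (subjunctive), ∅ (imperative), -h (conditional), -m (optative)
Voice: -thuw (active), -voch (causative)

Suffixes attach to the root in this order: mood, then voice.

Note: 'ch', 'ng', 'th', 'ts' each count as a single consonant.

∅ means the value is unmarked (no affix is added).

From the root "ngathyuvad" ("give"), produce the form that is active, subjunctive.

ngathyuvadngiththuw

Attach mood subjunctive -ngith → ngathyuvadngith.
Attach voice active -thuw → ngathyuvadngiththuw.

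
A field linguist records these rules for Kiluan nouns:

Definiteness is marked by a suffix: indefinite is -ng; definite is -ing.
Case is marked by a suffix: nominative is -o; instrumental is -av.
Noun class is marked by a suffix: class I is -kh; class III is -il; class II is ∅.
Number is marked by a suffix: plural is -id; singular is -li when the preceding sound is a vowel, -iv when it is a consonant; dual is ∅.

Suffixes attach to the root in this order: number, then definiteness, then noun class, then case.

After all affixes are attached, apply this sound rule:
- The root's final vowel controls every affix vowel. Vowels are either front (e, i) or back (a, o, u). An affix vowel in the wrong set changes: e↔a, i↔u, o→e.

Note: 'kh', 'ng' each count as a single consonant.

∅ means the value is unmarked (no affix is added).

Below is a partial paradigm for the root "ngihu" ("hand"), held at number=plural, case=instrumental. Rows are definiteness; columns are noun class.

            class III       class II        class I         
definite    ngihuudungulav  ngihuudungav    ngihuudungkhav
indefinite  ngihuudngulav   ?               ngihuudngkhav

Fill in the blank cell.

ngihuudngav

Attach number plural -id → ngihuid.
Attach definiteness indefinite -ng → ngihuidng.
noun class = class II: zero marking, form stays ngihuidng.
Attach case instrumental -av → ngihuidngav.
Apply vowel harmony: ngihuidngav → ngihuudngav.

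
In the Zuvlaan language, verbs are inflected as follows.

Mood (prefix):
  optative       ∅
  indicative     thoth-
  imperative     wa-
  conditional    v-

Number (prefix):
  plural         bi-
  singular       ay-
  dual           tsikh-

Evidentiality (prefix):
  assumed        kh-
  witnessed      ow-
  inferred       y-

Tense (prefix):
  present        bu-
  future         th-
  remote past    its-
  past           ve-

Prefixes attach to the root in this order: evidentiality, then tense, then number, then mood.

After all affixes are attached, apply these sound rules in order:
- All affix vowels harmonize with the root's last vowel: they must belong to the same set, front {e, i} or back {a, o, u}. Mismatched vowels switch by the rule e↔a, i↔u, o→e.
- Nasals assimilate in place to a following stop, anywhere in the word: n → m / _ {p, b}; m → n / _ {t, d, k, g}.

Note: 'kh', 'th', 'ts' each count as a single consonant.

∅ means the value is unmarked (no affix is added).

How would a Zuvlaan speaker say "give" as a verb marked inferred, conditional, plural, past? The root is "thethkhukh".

Attach evidentiality inferred y- → ythethkhukh.
Attach tense past ve- → veythethkhukh.
Attach number plural bi- → biveythethkhukh.
Attach mood conditional v- → vbiveythethkhukh.
Apply vowel harmony: vbiveythethkhukh → vbuvaythethkhukh.
Nasal assimilation: no change.

vbuvaythethkhukh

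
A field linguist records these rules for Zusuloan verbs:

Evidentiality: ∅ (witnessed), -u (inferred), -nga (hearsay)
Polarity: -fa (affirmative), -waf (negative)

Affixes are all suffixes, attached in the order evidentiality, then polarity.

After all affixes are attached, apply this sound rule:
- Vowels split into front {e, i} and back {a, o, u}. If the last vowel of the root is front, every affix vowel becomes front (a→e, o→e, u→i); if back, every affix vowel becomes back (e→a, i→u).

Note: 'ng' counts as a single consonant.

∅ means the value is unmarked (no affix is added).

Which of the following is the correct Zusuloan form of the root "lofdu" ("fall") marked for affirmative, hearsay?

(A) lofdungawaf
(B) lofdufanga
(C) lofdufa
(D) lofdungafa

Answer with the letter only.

Attach evidentiality hearsay -nga → lofdunga.
Attach polarity affirmative -fa → lofdungafa.
Vowel harmony: no change.
So the correct form is lofdungafa, option (D).
(B) lofdufanga is wrong: it has the affixes in the wrong order.
(A) lofdungawaf is wrong: it uses negative instead of affirmative for polarity.
(C) lofdufa is wrong: it uses witnessed instead of hearsay for evidentiality.

D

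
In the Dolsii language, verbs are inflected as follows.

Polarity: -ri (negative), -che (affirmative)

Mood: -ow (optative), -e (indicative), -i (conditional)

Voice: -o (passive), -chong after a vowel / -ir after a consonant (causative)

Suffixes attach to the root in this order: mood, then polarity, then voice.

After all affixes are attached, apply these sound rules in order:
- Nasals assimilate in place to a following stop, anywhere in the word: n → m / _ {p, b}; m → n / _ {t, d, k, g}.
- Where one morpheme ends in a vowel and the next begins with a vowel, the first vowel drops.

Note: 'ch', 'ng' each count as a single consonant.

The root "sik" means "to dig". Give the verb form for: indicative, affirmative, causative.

sikechechong

Attach mood indicative -e → sike.
Attach polarity affirmative -che → sikeche.
Attach voice causative -chong (after vowel 'e') → sikechechong.
Nasal assimilation: no change.
Vowel deletion: no change.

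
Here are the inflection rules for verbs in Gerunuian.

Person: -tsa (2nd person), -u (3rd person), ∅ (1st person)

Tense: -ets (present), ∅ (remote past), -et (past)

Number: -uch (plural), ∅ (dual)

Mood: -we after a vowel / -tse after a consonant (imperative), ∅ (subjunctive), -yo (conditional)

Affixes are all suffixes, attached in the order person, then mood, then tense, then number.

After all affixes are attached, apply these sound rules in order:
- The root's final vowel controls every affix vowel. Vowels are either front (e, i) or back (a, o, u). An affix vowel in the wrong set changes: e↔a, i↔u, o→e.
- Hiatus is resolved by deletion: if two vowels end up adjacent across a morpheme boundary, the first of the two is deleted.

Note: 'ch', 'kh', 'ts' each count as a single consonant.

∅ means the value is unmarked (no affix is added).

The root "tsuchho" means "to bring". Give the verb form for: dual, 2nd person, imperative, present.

Attach person 2nd person -tsa → tsuchhotsa.
Attach mood imperative -we (after vowel 'a') → tsuchhotsawe.
Attach tense present -ets → tsuchhotsaweets.
number = dual: zero marking, form stays tsuchhotsaweets.
Apply vowel harmony: tsuchhotsaweets → tsuchhotsawaats.
Apply vowel deletion: tsuchhotsawaats → tsuchhotsawats.

tsuchhotsawats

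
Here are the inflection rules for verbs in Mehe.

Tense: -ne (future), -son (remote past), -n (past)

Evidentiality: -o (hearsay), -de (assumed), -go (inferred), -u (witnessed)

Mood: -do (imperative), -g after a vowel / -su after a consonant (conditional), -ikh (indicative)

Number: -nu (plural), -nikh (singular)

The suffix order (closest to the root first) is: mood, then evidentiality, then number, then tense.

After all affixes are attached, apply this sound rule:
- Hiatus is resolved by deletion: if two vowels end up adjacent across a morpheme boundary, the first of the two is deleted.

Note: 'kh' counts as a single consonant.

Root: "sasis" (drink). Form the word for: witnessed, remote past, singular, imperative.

Attach mood imperative -do → sasisdo.
Attach evidentiality witnessed -u → sasisdou.
Attach number singular -nikh → sasisdounikh.
Attach tense remote past -son → sasisdounikhson.
Apply vowel deletion: sasisdounikhson → sasisdunikhson.

sasisdunikhson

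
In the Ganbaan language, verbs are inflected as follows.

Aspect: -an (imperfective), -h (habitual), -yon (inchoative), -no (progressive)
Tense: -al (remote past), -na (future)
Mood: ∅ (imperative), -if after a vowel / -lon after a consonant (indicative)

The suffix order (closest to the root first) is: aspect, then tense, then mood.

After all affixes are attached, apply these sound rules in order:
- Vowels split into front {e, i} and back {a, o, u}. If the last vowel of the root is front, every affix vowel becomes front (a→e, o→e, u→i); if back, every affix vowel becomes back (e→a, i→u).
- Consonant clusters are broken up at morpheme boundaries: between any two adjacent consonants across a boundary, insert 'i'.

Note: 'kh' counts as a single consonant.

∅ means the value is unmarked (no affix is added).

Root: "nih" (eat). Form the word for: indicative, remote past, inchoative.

nihiyenelilen

Attach aspect inchoative -yon → nihyon.
Attach tense remote past -al → nihyonal.
Attach mood indicative -lon (after consonant 'l') → nihyonallon.
Apply vowel harmony: nihyonallon → nihyenellen.
Apply epenthesis: nihyenellen → nihiyenelilen.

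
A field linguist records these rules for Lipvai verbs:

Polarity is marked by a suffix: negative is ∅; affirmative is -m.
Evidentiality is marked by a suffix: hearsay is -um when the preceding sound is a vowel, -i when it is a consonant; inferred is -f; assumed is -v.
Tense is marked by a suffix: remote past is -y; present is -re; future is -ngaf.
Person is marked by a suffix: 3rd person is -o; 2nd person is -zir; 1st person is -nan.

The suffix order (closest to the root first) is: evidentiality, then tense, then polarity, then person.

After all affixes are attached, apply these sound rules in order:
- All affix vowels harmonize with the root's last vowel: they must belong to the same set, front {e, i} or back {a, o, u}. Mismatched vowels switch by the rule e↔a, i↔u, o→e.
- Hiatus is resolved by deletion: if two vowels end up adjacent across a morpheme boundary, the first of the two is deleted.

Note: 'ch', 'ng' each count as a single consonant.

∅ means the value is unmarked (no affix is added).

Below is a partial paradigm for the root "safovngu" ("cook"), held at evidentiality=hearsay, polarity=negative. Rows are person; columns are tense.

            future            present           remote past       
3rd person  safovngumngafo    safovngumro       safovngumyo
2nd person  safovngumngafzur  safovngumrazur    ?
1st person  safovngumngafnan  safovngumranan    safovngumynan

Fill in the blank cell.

safovngumyzur

Attach evidentiality hearsay -um (after vowel 'u') → safovnguum.
Attach tense remote past -y → safovnguumy.
polarity = negative: zero marking, form stays safovnguumy.
Attach person 2nd person -zir → safovnguumyzir.
Apply vowel harmony: safovnguumyzir → safovnguumyzur.
Apply vowel deletion: safovnguumyzur → safovngumyzur.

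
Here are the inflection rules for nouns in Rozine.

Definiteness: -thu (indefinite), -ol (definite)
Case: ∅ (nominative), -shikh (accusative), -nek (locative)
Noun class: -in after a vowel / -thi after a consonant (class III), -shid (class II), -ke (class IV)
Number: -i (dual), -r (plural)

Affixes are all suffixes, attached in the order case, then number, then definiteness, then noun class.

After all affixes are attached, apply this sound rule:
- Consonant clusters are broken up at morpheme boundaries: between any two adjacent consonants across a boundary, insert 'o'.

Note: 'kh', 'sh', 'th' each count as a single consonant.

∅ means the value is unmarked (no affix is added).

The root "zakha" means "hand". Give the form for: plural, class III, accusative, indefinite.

Attach case accusative -shikh → zakhashikh.
Attach number plural -r → zakhashikhr.
Attach definiteness indefinite -thu → zakhashikhrthu.
Attach noun class class III -in (after vowel 'u') → zakhashikhrthuin.
Apply epenthesis: zakhashikhrthuin → zakhashikhorothuin.

zakhashikhorothuin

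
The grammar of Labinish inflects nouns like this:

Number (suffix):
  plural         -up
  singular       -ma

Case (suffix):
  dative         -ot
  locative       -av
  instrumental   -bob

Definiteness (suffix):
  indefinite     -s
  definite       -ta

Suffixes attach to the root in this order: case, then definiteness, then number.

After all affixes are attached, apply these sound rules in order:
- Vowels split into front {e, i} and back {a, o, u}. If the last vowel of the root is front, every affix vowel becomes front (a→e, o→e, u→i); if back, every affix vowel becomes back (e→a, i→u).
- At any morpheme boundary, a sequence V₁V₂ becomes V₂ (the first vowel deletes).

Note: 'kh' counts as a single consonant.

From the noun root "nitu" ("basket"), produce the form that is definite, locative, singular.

nitavtama

Attach case locative -av → nituav.
Attach definiteness definite -ta → nituavta.
Attach number singular -ma → nituavtama.
Vowel harmony: no change.
Apply vowel deletion: nituavtama → nitavtama.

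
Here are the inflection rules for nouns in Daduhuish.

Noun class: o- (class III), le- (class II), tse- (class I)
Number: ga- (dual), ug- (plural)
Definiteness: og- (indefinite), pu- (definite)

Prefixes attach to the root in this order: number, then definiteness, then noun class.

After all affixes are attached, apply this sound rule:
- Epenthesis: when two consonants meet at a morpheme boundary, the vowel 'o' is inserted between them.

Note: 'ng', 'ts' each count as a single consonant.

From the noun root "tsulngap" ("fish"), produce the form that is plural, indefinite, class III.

Attach number plural ug- → ugtsulngap.
Attach definiteness indefinite og- → ogugtsulngap.
Attach noun class class III o- → oogugtsulngap.
Apply epenthesis: oogugtsulngap → oogugotsulngap.

oogugotsulngap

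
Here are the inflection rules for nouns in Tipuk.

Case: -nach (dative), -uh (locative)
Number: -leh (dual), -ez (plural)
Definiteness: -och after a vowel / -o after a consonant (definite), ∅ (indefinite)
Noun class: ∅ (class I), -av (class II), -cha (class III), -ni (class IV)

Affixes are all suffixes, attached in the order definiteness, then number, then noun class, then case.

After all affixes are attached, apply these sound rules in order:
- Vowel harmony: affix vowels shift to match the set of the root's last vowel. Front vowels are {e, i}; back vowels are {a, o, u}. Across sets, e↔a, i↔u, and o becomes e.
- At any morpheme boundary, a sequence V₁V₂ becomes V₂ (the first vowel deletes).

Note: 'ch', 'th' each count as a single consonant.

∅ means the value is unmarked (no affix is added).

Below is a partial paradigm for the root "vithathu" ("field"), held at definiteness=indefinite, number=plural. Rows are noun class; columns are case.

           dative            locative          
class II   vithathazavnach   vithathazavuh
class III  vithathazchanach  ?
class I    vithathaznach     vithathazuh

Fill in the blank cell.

vithathazchuh

definiteness = indefinite: zero marking, form stays vithathu.
Attach number plural -ez → vithathuez.
Attach noun class class III -cha → vithathuezcha.
Attach case locative -uh → vithathuezchauh.
Apply vowel harmony: vithathuezchauh → vithathuazchauh.
Apply vowel deletion: vithathuazchauh → vithathazchuh.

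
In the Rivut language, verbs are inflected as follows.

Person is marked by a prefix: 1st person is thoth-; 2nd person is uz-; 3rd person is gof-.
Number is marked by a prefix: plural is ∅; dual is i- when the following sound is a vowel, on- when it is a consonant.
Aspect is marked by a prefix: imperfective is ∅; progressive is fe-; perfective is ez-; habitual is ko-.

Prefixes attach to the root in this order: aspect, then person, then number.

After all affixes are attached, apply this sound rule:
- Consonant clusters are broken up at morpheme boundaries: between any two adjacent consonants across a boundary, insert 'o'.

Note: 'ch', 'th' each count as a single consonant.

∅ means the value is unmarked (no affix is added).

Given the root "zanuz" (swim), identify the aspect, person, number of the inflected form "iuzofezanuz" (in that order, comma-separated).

progressive, 2nd person, dual

Segment: i-uz-fe-zanuz.
aspect: fe- → progressive.
person: uz- → 2nd person.
number: i/on- → dual.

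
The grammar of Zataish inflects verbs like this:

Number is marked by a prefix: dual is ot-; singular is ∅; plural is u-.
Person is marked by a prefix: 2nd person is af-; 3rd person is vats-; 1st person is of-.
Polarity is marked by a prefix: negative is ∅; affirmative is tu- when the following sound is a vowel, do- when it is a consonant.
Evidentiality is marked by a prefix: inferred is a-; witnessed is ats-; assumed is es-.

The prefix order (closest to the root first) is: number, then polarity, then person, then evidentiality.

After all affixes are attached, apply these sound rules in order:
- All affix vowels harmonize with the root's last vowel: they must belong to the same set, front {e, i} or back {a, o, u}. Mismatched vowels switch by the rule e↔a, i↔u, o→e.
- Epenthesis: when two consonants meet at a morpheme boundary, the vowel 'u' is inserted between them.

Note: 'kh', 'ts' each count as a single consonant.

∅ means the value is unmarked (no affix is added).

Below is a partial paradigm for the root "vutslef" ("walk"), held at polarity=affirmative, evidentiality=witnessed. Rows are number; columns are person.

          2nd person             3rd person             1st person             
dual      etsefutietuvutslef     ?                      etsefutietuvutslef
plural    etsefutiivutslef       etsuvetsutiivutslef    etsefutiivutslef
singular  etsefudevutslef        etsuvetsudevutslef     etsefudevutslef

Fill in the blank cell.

etsuvetsutietuvutslef

Attach number dual ot- → otvutslef.
Attach polarity affirmative tu- (before vowel 'o') → tuotvutslef.
Attach person 3rd person vats- → vatstuotvutslef.
Attach evidentiality witnessed ats- → atsvatstuotvutslef.
Apply vowel harmony: atsvatstuotvutslef → etsvetstietvutslef.
Apply epenthesis: etsvetstietvutslef → etsuvetsutietuvutslef.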